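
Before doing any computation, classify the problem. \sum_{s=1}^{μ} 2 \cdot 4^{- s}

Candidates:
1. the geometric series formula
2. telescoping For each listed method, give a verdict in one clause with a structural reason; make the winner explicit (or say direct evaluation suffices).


Verdict: the geometric series formula — consecutive terms stand in a fixed index-free ratio — the geometric sum formula closes it.
- the geometric series formula: applicable, and directly so.
- telescoping: neither a shifted-difference shape nor integer-spaced poles are present.


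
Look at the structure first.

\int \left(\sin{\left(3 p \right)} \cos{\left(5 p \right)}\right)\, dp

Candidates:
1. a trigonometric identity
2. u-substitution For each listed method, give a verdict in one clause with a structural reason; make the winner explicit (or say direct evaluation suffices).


Verdict: a trigonometric identity — mixed-frequency products such as \sin{\left(3 p \right)} \cos{\left(5 p \right)} are designed for the product-to-sum formula.
- a trigonometric identity — applicable, and directly so.
- u-substitution — no subexpression of the integrand serves as a whole-integral substitution inner — individual terms may offer their own, but none carries its derivative as a factor of the full integrand; a working change of variable would have to be constructed from outside the expression.


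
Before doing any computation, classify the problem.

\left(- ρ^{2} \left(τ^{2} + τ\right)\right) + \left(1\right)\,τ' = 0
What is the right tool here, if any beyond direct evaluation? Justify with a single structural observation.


Technique: separation of variables — the derivative equals a pure function of ρ (namely ρ^{2}) times a pure function of τ (namely τ^{2} + τ); divide and integrate each side. A Bernoulli rewrite would carry it as the equation stands — separating the variables needs no rearrangement either.


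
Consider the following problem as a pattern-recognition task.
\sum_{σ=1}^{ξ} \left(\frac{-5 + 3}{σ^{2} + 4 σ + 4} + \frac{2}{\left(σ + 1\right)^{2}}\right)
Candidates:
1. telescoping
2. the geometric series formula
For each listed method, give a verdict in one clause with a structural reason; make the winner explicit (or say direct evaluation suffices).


Diagnosis: telescoping — write out three consecutive terms and watch the interior cancel: the advanced copy one term subtracts reappears as the very next term's leading piece, pair after pair.
- telescoping — yes — fits the structure here.
- the geometric series formula: the ratio of consecutive terms depends on the index.


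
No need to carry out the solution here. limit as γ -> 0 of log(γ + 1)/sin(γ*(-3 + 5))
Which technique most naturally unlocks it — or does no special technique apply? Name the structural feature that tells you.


Best approach: l'Hôpital's rule (0/0) — substituting 0 gives 0 over 0; differentiate top and bottom once and re-evaluate. One could equally expand both pieces locally and compare leading terms; the rule does that in one stroke.


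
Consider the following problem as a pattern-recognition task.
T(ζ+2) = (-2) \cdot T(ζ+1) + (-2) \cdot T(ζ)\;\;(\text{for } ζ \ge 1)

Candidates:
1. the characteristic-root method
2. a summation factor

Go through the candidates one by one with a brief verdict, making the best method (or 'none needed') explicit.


Method: the characteristic-root method — linear, homogeneous, constant coefficients: solutions of the form r^ζ exist — find the roots of the characteristic polynomial.
- the characteristic-root method — yes, a natural case for it.
- a summation factor — a summation factor telescopes one-step recursions; this one carries higher-order memory.


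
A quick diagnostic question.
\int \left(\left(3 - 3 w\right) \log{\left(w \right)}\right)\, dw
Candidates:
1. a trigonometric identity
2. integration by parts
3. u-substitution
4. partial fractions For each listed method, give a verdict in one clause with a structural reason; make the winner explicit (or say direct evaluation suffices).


Technique: integration by parts — \log{\left(w \right)} blocks direct integration but differentiates to something rational — parts with the polynomial factor 3 - 3 w as dv.
- a trigonometric identity — there is no trigonometric structure at all — the integrand carries no sine or cosine to rewrite.
- integration by parts — yes, a natural case for it.
- u-substitution: no subexpression of the integrand serves as a whole-integral substitution inner — individual terms may offer their own, but none carries its derivative as a factor of the full integrand; a working change of variable would have to be constructed from outside the expression.
- partial fractions — the expression is not a ratio of polynomials that decomposes further.


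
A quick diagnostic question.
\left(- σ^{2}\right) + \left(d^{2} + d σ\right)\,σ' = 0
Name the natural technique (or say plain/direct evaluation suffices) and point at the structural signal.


Technique: the homogeneous substitution — the slope's numerator and denominator have matching total degree, so it depends only on σ/d and the ratio substitution collapses it. With the right rearrangement (exchanging the roles of the variables where needed), this also fits a Bernoulli template; the homogeneous substitution reads the structure directly.


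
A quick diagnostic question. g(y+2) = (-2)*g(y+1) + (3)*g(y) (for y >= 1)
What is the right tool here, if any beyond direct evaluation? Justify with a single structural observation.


Diagnosis: the characteristic-root method — linear, homogeneous, constant coefficients: solutions of the form r^y exist — find the roots of the characteristic polynomial.


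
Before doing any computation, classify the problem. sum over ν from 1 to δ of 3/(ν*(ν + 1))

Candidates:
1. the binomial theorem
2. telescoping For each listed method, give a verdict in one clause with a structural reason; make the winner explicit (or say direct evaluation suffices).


Technique: telescoping — 3/(ν*(ν + 1)) is a collapsed telescope: expand it into simple fractions to see the cancellation.
- the binomial theorem — there is no sum-raised-to-a-power identity hiding in these terms.
- telescoping — yes, a natural case for it.


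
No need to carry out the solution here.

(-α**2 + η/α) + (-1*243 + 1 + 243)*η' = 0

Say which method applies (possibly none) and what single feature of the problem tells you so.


Verdict: a linear integrating factor — linear in the unknown with genuine forcing: multiply through by the exponential of the integrated coefficient and the left side closes into one derivative.


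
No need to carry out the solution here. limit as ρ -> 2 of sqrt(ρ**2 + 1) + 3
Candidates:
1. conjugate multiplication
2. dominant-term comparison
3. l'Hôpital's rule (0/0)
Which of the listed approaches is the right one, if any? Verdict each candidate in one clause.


Best approach: no special technique — nothing blocks direct substitution at 2: plug in and finish.
- conjugate multiplication — no difference of divergent radicals appears, so rationalizing has nothing to cancel.
- dominant-term comparison — this limit is not decided by comparing polynomial growth at infinity.
- l'Hôpital's rule (0/0) — substituting the point gives a finite value outright — there is no indeterminate clash to repair.


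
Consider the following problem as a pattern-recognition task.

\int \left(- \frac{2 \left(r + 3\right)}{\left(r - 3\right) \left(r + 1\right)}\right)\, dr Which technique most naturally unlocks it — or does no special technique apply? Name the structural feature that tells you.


Verdict: partial fractions — a proper rational integrand whose denominator splits into simpler factors — decompose into partial fractions first.


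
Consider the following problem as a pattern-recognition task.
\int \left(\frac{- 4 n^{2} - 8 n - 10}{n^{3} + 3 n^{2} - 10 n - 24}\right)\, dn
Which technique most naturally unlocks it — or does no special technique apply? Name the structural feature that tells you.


Technique: partial fractions — rational integrand, reducible denominator n^{3} + 3 n^{2} - 10 n - 24: decompose first, integrate second.


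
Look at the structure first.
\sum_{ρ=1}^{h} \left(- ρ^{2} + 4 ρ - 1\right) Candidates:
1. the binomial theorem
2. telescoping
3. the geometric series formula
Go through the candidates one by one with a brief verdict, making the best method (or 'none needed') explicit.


Best approach: no special technique — every summand is a constant multiple of a power of ρ — apply the standard power-sum identities one degree at a time.
- the binomial theorem: no binomial coefficients pair with matched powers.
- telescoping: in the displayed form, no term reappears at a neighboring index to cancel against.
- the geometric series formula: consecutive terms are not related by a fixed multiplier.


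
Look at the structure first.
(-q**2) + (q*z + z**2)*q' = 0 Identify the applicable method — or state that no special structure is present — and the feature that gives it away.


Diagnosis: the homogeneous substitution — scaling z and q together leaves the slope fixed — it depends only on q/z, so substitute the ratio. A Bernoulli substitution after rearrangement (possibly exchanging dependent and independent variable) is a fair alternative; the homogeneous route works on the equation as it stands.


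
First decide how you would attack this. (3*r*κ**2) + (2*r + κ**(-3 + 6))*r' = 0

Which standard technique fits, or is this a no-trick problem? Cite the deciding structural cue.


Technique: the exact-equation method — because the two cross partials coincide, the form is conservative as written — recover its potential in (κ, r).


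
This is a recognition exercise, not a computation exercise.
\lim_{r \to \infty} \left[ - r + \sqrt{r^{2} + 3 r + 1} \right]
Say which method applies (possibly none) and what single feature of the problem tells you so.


Best approach: conjugate multiplication — turning the difference into a conjugate-rationalized ratio makes the limit readable.


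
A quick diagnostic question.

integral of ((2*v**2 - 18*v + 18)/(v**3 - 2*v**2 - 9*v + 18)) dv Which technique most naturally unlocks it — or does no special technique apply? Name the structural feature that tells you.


Diagnosis: partial fractions — the denominator v**3 - 2*v**2 - 9*v + 18 factors, so the quotient decomposes into elementary partial fractions term by term.


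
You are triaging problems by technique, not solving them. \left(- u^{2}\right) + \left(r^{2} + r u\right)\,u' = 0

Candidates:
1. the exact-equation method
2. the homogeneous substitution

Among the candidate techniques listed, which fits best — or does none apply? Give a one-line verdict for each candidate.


Technique: the homogeneous substitution — solved for the derivative, the right side is unchanged under scaling r and u together — it depends only on the ratio u/r, so substitute a single ratio variable. A Bernoulli substitution after rearrangement (possibly exchanging dependent and independent variable) is a fair alternative; the homogeneous route works on the equation as it stands.
- the exact-equation method — the mixed partial derivatives differ, so the left side is not a total differential.
- the homogeneous substitution — applies; the problem has the shape this method handles.


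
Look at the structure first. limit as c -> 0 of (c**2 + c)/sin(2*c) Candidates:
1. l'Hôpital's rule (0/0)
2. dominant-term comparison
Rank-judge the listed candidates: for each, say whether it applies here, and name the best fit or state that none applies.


Diagnosis: l'Hôpital's rule (0/0) — numerator and denominator both vanish at 0 — a genuine 0/0 form, which is exactly when l'Hôpital applies. Expanding numerator and denominator to first order gives the same value — the rule automates exactly that.
- l'Hôpital's rule (0/0) — yes — fits the structure here.
- dominant-term comparison — no dominant power emerges to decide the limit by degree comparison.


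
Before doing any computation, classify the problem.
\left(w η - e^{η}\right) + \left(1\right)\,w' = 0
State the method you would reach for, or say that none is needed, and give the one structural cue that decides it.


Best approach: a linear integrating factor — first power of w, nonzero forcing: the integrating-factor recipe applies verbatim with p = η.


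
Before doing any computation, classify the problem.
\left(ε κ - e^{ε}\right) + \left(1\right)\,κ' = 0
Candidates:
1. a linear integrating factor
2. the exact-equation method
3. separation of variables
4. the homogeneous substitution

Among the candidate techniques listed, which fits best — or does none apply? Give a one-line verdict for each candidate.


Diagnosis: a linear integrating factor — linear in the unknown with genuine forcing: multiply through by the exponential of the integrated coefficient and the left side closes into one derivative.
- a linear integrating factor — yes — fits the structure here.
- the exact-equation method — the mixed partial derivatives differ, so the left side is not a total differential.
- separation of variables — no division isolates the independent variable from the unknown.
- the homogeneous substitution — the slope changes under joint rescaling, failing the degree-zero test.


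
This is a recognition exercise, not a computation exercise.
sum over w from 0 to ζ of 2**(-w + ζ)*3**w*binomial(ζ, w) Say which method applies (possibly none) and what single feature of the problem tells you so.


Diagnosis: the binomial theorem — binomial coefficients against complementary powers of 3 and 2: recognize the binomial expansion and resum.


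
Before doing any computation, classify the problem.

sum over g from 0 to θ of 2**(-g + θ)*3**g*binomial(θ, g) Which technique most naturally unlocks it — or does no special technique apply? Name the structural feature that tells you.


Best approach: the binomial theorem — binomial(θ, g) weighting matched powers of 3 and 2 is the expanded form of (3 + 2)^θ — fold it back up.


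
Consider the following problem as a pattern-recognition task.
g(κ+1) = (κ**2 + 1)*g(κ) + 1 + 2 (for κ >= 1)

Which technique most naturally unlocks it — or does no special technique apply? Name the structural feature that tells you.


Diagnosis: a summation factor — it is first-order linear but the coefficient κ**2 + 1 depends on the index, so multiply through by a summation factor to telescope it.


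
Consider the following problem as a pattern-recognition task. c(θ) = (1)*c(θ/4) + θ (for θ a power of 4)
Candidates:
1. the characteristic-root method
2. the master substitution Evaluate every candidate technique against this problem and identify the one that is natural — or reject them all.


Diagnosis: the master substitution — a divide-and-conquer shape: argument θ/4, so change variables with θ = 4^m and solve the linear version.
- the characteristic-root method: a divided-index call is not the fixed-shift linear shape that characteristic roots solve.
- the master substitution — applies; the problem has the shape this method handles.


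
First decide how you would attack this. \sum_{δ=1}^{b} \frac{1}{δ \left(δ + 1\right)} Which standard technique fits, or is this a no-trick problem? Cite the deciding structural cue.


Verdict: telescoping — poles of \frac{1}{δ \left(δ + 1\right)} differ by an integer, the telltale of a telescoping partial-fraction sum.


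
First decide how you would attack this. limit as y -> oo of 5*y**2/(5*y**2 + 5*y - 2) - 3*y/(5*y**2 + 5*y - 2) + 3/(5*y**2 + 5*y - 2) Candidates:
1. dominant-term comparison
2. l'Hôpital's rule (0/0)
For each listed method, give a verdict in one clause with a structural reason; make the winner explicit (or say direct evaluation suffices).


Diagnosis: dominant-term comparison — as y grows, only the highest-degree terms matter — compare leading terms and read the limit off.
- dominant-term comparison: yes, a natural case for it.
- l'Hôpital's rule (0/0) — viewed as a single quotient this runs to ∞/∞, not the 0/0 clash this candidate addresses; an at-infinity variant of the rule would resolve it, but comparing leading growth reads the answer without differentiating.


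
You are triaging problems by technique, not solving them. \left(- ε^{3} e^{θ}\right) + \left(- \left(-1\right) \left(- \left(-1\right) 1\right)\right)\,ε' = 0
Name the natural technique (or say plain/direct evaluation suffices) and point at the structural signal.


Technique: separation of variables — a product of single-variable factors, e^{θ} and ε^{3} — the textbook separable form.


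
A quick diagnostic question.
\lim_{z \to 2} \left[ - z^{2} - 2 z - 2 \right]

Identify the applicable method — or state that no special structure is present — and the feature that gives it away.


Method: no special technique — nothing blocks direct substitution at 2: plug in and finish.


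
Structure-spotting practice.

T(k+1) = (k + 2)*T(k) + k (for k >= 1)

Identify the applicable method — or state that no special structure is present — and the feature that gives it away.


Method: a summation factor — with the index-dependent coefficient k + 2, dividing by the cumulative product turns the left side into a pure difference.


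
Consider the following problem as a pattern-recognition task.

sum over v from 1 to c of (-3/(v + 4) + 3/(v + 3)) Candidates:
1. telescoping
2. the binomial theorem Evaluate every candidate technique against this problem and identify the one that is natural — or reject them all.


Technique: telescoping — difference-of-shifts structure (each term adds 3/(v + 3), then subtracts its one-index-advanced value, which the following term adds back) leaves only the first and last pieces standing.
- telescoping: yes, a natural case for it.
- the binomial theorem: there is no pair of bases whose matched powers would reassemble into a single binomial power.


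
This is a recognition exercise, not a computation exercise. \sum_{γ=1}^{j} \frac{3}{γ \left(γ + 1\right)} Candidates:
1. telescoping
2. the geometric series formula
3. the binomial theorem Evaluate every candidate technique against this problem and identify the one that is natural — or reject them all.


Technique: telescoping — \frac{3}{γ \left(γ + 1\right)} decomposes into shift-paired simple fractions; the series telescopes to finitely many boundary pieces.
- telescoping — yes, a natural case for it.
- the geometric series formula — the term-to-term ratio changes with the index, so the geometric formula cannot close it.
- the binomial theorem: there is no pair of bases whose matched powers would reassemble into a single binomial power.


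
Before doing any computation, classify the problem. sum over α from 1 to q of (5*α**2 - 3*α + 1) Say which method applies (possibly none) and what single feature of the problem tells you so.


Technique: no special technique — the summand is a plain polynomial in α (expanding first if it arrives factored); standard power-sum formulas evaluate it term by term.


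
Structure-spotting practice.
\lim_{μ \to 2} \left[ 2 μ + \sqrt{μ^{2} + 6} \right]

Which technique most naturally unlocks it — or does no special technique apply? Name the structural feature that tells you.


Verdict: no special technique — the function is continuous at 2; evaluation is itself the limit, no machinery required.


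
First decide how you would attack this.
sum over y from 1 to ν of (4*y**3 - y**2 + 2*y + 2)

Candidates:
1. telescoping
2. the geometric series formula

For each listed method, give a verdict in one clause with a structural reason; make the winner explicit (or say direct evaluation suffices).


Technique: no special technique — Faulhaber territory: sum each constant-multiple power of y with its closed-form formula, no trick required.
- telescoping — the summand is not presented as a shifted difference — a telescoping rewrite may exist, but the displayed structure does not offer one.
- the geometric series formula — the ratio of consecutive terms depends on the index.


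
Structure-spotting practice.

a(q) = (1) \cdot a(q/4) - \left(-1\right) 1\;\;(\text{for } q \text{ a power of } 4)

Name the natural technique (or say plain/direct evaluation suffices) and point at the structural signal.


Verdict: the master substitution — the argument shrinks by the factor 4, so measure the index on a logarithmic scale and the recursion becomes a shift.


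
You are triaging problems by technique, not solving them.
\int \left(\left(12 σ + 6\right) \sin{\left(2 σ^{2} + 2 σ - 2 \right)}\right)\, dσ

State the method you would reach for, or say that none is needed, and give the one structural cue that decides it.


Technique: u-substitution — a chain-rule shadow: 12 σ + 6 alongside a function of 2 σ^{2} + 2 σ - 2 means u = 2 σ^{2} + 2 σ - 2 unwinds the composition in one step.


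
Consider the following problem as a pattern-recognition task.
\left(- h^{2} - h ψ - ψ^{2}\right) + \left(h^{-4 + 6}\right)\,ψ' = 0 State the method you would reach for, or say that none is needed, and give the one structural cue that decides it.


Verdict: the homogeneous substitution — the slope's numerator and denominator have matching total degree, so it depends only on ψ/h and the ratio substitution collapses it.


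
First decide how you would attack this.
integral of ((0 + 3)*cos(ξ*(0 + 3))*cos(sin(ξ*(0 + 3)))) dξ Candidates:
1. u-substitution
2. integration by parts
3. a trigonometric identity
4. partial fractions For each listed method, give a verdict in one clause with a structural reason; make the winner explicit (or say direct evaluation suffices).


Verdict: u-substitution — collected, the integrand has one factor that is, up to a constant, the derivative of an inner expression the rest depends on — substitute for that inner expression.
- u-substitution: applicable, and directly so.
- integration by parts: no split into a nonconstant polynomial times one of the standard kernels — exp, sine, or cosine of a linear argument, or a logarithm — applies here.
- a trigonometric identity: no identity rewrites this into an easier trigonometric form.
- partial fractions — the expression is not a ratio of polynomials that decomposes further.


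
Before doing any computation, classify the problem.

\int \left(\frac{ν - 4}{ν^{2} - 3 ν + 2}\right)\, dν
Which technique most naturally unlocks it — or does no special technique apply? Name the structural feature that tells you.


Diagnosis: partial fractions — the denominator ν^{2} - 3 ν + 2 factors, so the quotient decomposes into elementary partial fractions term by term.


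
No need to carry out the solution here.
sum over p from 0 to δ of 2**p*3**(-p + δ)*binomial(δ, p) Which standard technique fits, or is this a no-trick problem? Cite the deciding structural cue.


Technique: the binomial theorem — binomial(δ, p) weighting matched powers of 2 and 3 is the expanded form of (2 + 3)^δ — fold it back up.


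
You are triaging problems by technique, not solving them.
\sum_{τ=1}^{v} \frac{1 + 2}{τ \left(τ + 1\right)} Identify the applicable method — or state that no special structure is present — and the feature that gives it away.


Best approach: telescoping — rewrite \frac{1 + 2}{τ \left(τ + 1\right)} as simple fractions and successive terms eat each other — only the edges survive.


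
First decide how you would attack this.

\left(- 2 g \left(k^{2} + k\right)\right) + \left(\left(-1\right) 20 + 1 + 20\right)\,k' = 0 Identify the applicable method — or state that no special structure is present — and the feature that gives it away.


Method: separation of variables — one side of the product carries the independent variable, the other the unknown — the textbook separation shape. This doubles as a Bernoulli equation in the unknown as written; dividing and integrating works on it directly.


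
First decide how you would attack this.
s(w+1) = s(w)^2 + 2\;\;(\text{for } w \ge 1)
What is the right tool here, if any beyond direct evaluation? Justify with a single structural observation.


Method: no special technique — a nonlinear dependence on earlier terms breaks linearity, and with it every superposition-based closed form.


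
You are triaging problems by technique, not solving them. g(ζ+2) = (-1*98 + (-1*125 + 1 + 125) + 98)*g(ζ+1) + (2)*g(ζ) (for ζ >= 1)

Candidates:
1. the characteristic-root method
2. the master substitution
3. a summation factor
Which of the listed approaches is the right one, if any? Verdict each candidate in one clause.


Method: the characteristic-root method — no index-dependence in the weights and nothing inhomogeneous: classic characteristic-equation setup.
- the characteristic-root method: a fit — the right tool for this form.
- the master substitution — the recursive argument is a shift of the index, not a fixed fraction of it.
- a summation factor — a summation factor telescopes one-step recursions; this one carries higher-order memory.


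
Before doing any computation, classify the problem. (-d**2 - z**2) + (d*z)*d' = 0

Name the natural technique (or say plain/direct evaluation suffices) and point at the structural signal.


Diagnosis: the homogeneous substitution — the slope's numerator and denominator share total degree; set v = d/z and the equation drops to separable form. Rearranged, this also fits the Bernoulli template directly; the homogeneous substitution reads the structure without the rearrangement.


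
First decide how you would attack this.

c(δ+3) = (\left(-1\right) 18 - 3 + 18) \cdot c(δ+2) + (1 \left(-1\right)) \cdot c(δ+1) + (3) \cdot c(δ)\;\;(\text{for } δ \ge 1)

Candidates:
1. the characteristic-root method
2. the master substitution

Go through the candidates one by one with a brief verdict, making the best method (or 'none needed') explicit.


Best approach: the characteristic-root method — fixed numeric weights on consecutive terms and no forcing term added: the root method in its home territory.
- the characteristic-root method: yes — fits the structure here.
- the master substitution — the recursion shifts the index rather than dividing it.


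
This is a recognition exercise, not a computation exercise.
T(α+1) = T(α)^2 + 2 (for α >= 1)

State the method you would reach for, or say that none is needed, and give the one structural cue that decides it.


Technique: no special technique — the unknown sequence enters the update nonlinearly, so no linear method fits the recurrence as written — direct iteration remains.


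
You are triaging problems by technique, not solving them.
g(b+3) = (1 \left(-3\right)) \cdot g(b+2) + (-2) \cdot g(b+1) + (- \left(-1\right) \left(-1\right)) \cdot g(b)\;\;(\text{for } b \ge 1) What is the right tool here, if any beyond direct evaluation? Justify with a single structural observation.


Best approach: the characteristic-root method — shift-invariance with fixed coefficients calls for exponential trials; the characteristic polynomial finds every r^b.


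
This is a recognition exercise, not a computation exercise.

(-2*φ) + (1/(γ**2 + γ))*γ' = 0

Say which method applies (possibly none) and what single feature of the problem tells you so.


Best approach: separation of variables — solved for the derivative, the right side splits multiplicatively into a function of each variable alone — divide and integrate each side. This doubles as a Bernoulli equation in the unknown as written; dividing and integrating works on it directly.


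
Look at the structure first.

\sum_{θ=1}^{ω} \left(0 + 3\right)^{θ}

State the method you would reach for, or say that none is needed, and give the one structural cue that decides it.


Method: the geometric series formula — each summand is the previous one scaled by 3; that constant multiplier is itself the geometric structure.


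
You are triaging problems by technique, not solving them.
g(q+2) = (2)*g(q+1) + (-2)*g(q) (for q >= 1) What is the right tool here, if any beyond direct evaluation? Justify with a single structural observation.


Method: the characteristic-root method — fixed numeric weights on consecutive terms and no forcing term added: the root method in its home territory.


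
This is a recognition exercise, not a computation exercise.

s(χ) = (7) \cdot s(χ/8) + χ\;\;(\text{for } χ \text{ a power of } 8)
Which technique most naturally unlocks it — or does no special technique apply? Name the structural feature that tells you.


Verdict: the master substitution — treat m = log base 8 of χ as the new clock: one recursion step advances m by one while χ scales by 8.


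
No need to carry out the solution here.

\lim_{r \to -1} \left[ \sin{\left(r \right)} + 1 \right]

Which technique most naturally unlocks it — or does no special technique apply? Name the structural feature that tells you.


Verdict: no special technique — nothing blocks direct substitution at -1: plug in and finish.


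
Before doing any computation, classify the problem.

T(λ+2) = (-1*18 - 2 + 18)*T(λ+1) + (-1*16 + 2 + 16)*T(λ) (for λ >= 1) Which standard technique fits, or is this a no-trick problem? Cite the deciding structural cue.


Technique: the characteristic-root method — no index-dependence in the weights and nothing inhomogeneous: classic characteristic-equation setup.


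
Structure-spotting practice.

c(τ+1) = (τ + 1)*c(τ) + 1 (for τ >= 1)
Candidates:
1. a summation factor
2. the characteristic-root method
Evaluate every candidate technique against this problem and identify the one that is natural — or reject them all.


Method: a summation factor — one-term recursion with variable weight τ + 1 is solved by product normalization, not by root-finding.
- a summation factor: yes, a natural case for it.
- the characteristic-root method: the coefficients vary with the index, breaking the constant-coefficient structure the method needs.


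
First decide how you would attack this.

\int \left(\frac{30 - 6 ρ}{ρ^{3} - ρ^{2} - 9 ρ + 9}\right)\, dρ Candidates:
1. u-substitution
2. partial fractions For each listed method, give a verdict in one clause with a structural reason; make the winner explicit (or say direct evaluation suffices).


Best approach: partial fractions — the bottom factors while the top stays lower-degree — split into simple fractions and integrate piece by piece.
- u-substitution: no subexpression of the integrand serves as a whole-integral substitution inner — individual terms may offer their own, but none carries its derivative as a factor of the full integrand; a working change of variable would have to be constructed from outside the expression.
- partial fractions — yes, a natural case for it.


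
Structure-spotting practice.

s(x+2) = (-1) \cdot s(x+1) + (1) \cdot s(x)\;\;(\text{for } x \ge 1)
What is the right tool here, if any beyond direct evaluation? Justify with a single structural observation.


Best approach: the characteristic-root method — linear, homogeneous, constant coefficients: solutions of the form r^x exist — find the roots of the characteristic polynomial.


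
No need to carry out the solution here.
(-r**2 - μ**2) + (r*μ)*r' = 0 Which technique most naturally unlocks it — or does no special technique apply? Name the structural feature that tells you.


Verdict: the homogeneous substitution — the slope's numerator and denominator have matching total degree, so it depends only on r/μ and the ratio substitution collapses it. This doubles as a Bernoulli equation in the unknown as written; the homogeneous route needs no setup at all.


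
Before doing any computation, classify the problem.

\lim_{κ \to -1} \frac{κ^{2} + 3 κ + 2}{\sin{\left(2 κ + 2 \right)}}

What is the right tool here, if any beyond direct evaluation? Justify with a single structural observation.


Technique: l'Hôpital's rule (0/0) — plug in -1: top and bottom both hit zero, so differentiate each and retry. The standard small-argument limits would also carry it; the rule is the systematic route.


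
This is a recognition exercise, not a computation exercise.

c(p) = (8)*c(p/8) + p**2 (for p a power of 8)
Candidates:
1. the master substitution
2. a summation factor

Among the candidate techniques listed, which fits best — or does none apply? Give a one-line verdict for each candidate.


Method: the master substitution — the call at p/8 makes this multiplicative recursion; the master-style substitution converts it to additive.
- the master substitution — yes, a natural case for it.
- a summation factor: a divided-index call is outside the fixed-shift first-order family a summation factor normalizes.


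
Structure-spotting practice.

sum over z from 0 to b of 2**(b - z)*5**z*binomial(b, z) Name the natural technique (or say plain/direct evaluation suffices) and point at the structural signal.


Method: the binomial theorem — terms weighting binomial(b, z) against matched powers of 5 and 2 reassemble into (5 + 2)^b by the binomial theorem.


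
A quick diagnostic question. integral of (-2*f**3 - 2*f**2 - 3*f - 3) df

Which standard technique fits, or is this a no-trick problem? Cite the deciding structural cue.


Technique: no special technique — a term-by-term power-rule job in f; no substitution or rearrangement earns its keep here.


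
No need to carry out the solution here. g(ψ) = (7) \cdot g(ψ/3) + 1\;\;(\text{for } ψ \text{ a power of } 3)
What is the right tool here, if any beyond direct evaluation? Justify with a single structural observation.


Verdict: the master substitution — the argument shrinks by the factor 3, so measure the index on a logarithmic scale and the recursion becomes a shift.


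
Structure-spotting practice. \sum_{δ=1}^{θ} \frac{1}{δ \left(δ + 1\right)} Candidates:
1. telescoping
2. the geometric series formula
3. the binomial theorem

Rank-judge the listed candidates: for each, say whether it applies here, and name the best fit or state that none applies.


Diagnosis: telescoping — split \frac{1}{δ \left(δ + 1\right)} by partial fractions and the pieces are one function at shifted arguments — interior terms cancel.
- telescoping: a fit — the right tool for this form.
- the geometric series formula: no single multiplier carries one term to the next throughout the sum.
- the binomial theorem: no binomial coefficients pair up with complementary powers here.


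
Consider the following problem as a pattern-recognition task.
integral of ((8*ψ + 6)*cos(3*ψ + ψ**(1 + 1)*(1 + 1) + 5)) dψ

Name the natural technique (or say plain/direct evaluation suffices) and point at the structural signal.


Method: u-substitution — set u = (3*ψ + ψ**(1 + 1)*(1 + 1) + 5): a constant multiple of its derivative, namely 8*ψ + 6, is present as a factor once the integrand is collected, so the du is sitting there waiting.


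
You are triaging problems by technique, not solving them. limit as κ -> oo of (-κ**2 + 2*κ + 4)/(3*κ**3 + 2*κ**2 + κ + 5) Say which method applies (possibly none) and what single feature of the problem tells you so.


Diagnosis: dominant-term comparison — growth-rate triage: the leading powers of κ decide the limit, everything else is noise. Differentiating the expression as a single quotient would eventually settle it as well; matching dominant growth settles it immediately.


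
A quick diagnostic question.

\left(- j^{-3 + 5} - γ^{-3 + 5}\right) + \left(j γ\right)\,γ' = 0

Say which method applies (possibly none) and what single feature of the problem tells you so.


Diagnosis: the homogeneous substitution — solved for the derivative, the right side is unchanged under scaling j and γ together — it depends only on the ratio γ/j, so substitute a single ratio variable. Rearranged, this also fits the Bernoulli template directly; the homogeneous substitution reads the structure without the rearrangement.


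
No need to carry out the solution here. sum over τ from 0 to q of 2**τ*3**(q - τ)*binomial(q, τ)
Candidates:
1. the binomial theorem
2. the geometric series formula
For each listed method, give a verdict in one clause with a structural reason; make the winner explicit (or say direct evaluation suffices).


Technique: the binomial theorem — terms weighting binomial(q, τ) against matched powers of 2 and 3 reassemble into (2 + 3)^q by the binomial theorem.
- the binomial theorem — a fit — the right tool for this form.
- the geometric series formula — consecutive terms are not related by a fixed multiplier.


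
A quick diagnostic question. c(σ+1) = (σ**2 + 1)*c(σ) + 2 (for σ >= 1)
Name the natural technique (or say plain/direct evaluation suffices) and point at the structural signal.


Diagnosis: a summation factor — one step of memory with a weight σ**2 + 1 that changes as the index grows — the summation-factor construction is built for this.


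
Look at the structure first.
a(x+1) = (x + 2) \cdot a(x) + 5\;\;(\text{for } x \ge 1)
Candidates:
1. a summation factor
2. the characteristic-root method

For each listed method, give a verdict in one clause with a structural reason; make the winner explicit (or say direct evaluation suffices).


Diagnosis: a summation factor — an index-dependent multiplier x + 2 rules out characteristic roots; a summation factor converts it to a pure difference.
- a summation factor: applies; the problem has the shape this method handles.
- the characteristic-root method — the coefficients vary with the index, breaking the constant-coefficient structure the method needs.


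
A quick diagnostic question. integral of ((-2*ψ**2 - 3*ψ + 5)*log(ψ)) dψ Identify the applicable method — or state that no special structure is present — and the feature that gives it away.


Diagnosis: integration by parts — choose u = log(ψ): one derivative turns the logarithm algebraic, and the remaining factor -2*ψ**2 - 3*ψ + 5 integrates term by term under the power rule.


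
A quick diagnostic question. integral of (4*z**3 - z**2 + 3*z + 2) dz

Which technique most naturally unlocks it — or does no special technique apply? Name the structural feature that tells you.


Best approach: no special technique — the integrand is a sum of constant multiples of powers of z — integrate term by term.


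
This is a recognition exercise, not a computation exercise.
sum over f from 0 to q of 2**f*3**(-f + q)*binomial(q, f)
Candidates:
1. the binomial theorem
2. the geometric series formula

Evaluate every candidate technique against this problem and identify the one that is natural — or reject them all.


Diagnosis: the binomial theorem — the summand is term f of a binomial expansion in 2 and 3; the whole sum is a single power.
- the binomial theorem: applies; the problem has the shape this method handles.
- the geometric series formula — consecutive terms are not related by a fixed multiplier.


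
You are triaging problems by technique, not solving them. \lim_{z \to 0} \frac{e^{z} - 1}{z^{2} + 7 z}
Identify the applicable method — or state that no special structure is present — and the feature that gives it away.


Method: l'Hôpital's rule (0/0) — substituting 0 gives 0 over 0; differentiate top and bottom once and re-evaluate. Known elementary limits would finish this too — the rule just bypasses the case analysis.


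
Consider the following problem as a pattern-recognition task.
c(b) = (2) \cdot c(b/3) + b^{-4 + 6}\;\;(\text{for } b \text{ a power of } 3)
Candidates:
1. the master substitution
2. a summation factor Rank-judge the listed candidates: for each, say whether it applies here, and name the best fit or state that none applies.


Technique: the master substitution — treat m = log base 3 of b as the new clock: one recursion step advances m by one while b scales by 3.
- the master substitution: applicable, and directly so.
- a summation factor — the recursion divides its index rather than shifting it — there is no previous-term chain for a summation factor to telescope.
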